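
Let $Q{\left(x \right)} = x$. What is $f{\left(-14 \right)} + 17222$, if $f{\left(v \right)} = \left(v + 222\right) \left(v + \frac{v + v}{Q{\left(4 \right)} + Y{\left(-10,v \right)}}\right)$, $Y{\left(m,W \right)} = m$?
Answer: $\frac{45842}{3} \approx 15281.0$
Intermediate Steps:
$f{\left(v \right)} = \frac{2 v \left(222 + v\right)}{3}$ ($f{\left(v \right)} = \left(v + 222\right) \left(v + \frac{v + v}{4 - 10}\right) = \left(222 + v\right) \left(v + \frac{2 v}{-6}\right) = \left(222 + v\right) \left(v + 2 v \left(- \frac{1}{6}\right)\right) = \left(222 + v\right) \left(v - \frac{v}{3}\right) = \left(222 + v\right) \frac{2 v}{3} = \frac{2 v \left(222 + v\right)}{3}$)
$f{\left(-14 \right)} + 17222 = \frac{2}{3} \left(-14\right) \left(222 - 14\right) + 17222 = \frac{2}{3} \left(-14\right) 208 + 17222 = - \frac{5824}{3} + 17222 = \frac{45842}{3}$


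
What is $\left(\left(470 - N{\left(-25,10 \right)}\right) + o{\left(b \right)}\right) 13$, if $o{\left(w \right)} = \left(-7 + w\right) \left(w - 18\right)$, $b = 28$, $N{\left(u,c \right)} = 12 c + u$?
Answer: $7605$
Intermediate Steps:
$N{\left(u,c \right)} = u + 12 c$
$o{\left(w \right)} = \left(-18 + w\right) \left(-7 + w\right)$ ($o{\left(w \right)} = \left(-7 + w\right) \left(-18 + w\right) = \left(-18 + w\right) \left(-7 + w\right)$)
$\left(\left(470 - N{\left(-25,10 \right)}\right) + o{\left(b \right)}\right) 13 = \left(\left(470 - \left(-25 + 12 \cdot 10\right)\right) + \left(126 + 28^{2} - 700\right)\right) 13 = \left(\left(470 - \left(-25 + 120\right)\right) + \left(126 + 784 - 700\right)\right) 13 = \left(\left(470 - 95\right) + 210\right) 13 = \left(375 + 210\right) 13 = 585 \cdot 13 = 7605$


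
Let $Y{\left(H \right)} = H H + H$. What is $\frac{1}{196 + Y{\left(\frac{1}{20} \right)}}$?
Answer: $\frac{400}{78421} \approx 0.0051007$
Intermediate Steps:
$Y{\left(H \right)} = H + H^{2}$ ($Y{\left(H \right)} = H^{2} + H = H + H^{2}$)
$\frac{1}{196 + Y{\left(\frac{1}{20} \right)}} = \frac{1}{196 + \frac{1 + \frac{1}{20}}{20}} = \frac{1}{196 + \frac{1}{20} \cdot \frac{21}{20}} = \frac{1}{196 + \frac{21}{400}} = \frac{1}{\frac{78421}{400}} = \frac{400}{78421}$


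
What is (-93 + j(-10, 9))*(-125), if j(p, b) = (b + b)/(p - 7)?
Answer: 199875/17 ≈ 11757.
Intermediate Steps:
j(p, b) = 2*b/(-7 + p) (j(p, b) = (2*b)/(-7 + p) = 2*b/(-7 + p))
(-93 + j(-10, 9))*(-125) = (-93 + 2*9/(-7 - 10))*(-125) = (-93 + 2*9/(-17))*(-125) = (-93 + 2*9*(-1/17))*(-125) = (-93 - 18/17)*(-125) = -1599/17*(-125) = 199875/17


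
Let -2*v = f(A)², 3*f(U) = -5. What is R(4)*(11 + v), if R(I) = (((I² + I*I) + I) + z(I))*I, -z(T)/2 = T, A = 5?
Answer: 9688/9 ≈ 1076.4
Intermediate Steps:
f(U) = -5/3 (f(U) = (⅓)*(-5) = -5/3)
z(T) = -2*T
v = -25/18 (v = -(-5/3)²/2 = -½*25/9 = -25/18 ≈ -1.3889)
R(I) = I*(-I + 2*I²) (R(I) = (((I² + I*I) + I) - 2*I)*I = (((I² + I²) + I) - 2*I)*I = ((2*I² + I) - 2*I)*I = ((I + 2*I²) - 2*I)*I = (-I + 2*I²)*I = I*(-I + 2*I²))
R(4)*(11 + v) = (4²*(-1 + 2*4))*(11 - 25/18) = (16*(-1 + 8))*(173/18) = (16*7)*(173/18) = 112*(173/18) = 9688/9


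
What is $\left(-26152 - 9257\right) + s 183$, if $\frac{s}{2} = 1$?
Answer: $-35043$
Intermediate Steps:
$s = 2$ ($s = 2 \cdot 1 = 2$)
$\left(-26152 - 9257\right) + s 183 = \left(-26152 - 9257\right) + 2 \cdot 183 = -35409 + 366 = -35043$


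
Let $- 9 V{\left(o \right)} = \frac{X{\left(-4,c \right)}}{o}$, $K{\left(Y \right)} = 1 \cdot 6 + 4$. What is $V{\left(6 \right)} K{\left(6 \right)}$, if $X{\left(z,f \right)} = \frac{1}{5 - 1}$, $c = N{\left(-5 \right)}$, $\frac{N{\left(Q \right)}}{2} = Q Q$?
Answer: $- \frac{5}{108} \approx -0.046296$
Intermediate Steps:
$K{\left(Y \right)} = 10$ ($K{\left(Y \right)} = 6 + 4 = 10$)
$N{\left(Q \right)} = 2 Q^{2}$ ($N{\left(Q \right)} = 2 Q Q = 2 Q^{2}$)
$c = 50$ ($c = 2 \left(-5\right)^{2} = 2 \cdot 25 = 50$)
$X{\left(z,f \right)} = \frac{1}{4}$
$V{\left(o \right)} = - \frac{1}{36 o}$ ($V{\left(o \right)} = - \frac{\frac{1}{4} \frac{1}{o}}{9} = - \frac{1}{36 o}$)
$V{\left(6 \right)} K{\left(6 \right)} = - \frac{1}{36 \cdot 6} \cdot 10 = \left(- \frac{1}{36}\right) \frac{1}{6} \cdot 10 = \left(- \frac{1}{216}\right) 10 = - \frac{5}{108}$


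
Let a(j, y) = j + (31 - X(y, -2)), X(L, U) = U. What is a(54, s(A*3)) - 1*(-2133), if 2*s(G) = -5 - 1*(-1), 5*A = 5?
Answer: 2220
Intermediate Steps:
A = 1 (A = (⅕)*5 = 1)
s(G) = -2 (s(G) = (-5 - 1*(-1))/2 = (-5 + 1)/2 = (½)*(-4) = -2)
a(j, y) = 33 + j (a(j, y) = j + (31 - 1*(-2)) = j + (31 + 2) = j + 33 = 33 + j)
a(54, s(A*3)) - 1*(-2133) = (33 + 54) - 1*(-2133) = 87 + 2133 = 2220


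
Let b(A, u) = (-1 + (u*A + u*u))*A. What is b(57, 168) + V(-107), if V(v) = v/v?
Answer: 2154544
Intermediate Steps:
V(v) = 1
b(A, u) = A*(-1 + u² + A*u) (b(A, u) = (-1 + (A*u + u²))*A = (-1 + (u² + A*u))*A = (-1 + u² + A*u)*A = A*(-1 + u² + A*u))
b(57, 168) + V(-107) = 57*(-1 + 168² + 57*168) + 1 = 57*(-1 + 28224 + 9576) + 1 = 57*37799 + 1 = 2154543 + 1 = 2154544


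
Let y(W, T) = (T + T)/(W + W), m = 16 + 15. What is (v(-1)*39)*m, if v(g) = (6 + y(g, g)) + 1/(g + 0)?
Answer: 7254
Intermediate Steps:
m = 31
y(W, T) = T/W (y(W, T) = (2*T)/((2*W)) = (2*T)*(1/(2*W)) = T/W)
v(g) = 7 + 1/g (v(g) = (6 + g/g) + 1/(g + 0) = (6 + 1) + 1/g = 7 + 1/g)
(v(-1)*39)*m = ((7 + 1/(-1))*39)*31 = ((7 - 1)*39)*31 = (6*39)*31 = 234*31 = 7254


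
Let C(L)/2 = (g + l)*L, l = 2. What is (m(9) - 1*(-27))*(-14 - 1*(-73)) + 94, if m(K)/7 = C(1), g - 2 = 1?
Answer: 5817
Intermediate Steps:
g = 3 (g = 2 + 1 = 3)
C(L) = 10*L (C(L) = 2*((3 + 2)*L) = 2*(5*L) = 10*L)
m(K) = 70 (m(K) = 7*(10*1) = 7*10 = 70)
(m(9) - 1*(-27))*(-14 - 1*(-73)) + 94 = (70 - 1*(-27))*(-14 - 1*(-73)) + 94 = (70 + 27)*(-14 + 73) + 94 = 97*59 + 94 = 5723 + 94 = 5817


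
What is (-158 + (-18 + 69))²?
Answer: 11449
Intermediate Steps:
(-158 + (-18 + 69))² = (-158 + 51)² = (-107)² = 11449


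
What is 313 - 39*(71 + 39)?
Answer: -3977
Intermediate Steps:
313 - 39*(71 + 39) = 313 - 39*110 = 313 - 4290 = -3977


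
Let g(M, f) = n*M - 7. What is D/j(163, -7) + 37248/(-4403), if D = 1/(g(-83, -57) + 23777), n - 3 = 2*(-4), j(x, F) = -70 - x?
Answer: -4283599907/506354435 ≈ -8.4597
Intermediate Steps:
n = -5 (n = 3 + 2*(-4) = 3 - 8 = -5)
g(M, f) = -7 - 5*M (g(M, f) = -5*M - 7 = -7 - 5*M)
D = 1/24185 (D = 1/((-7 - 5*(-83)) + 23777) = 1/((-7 + 415) + 23777) = 1/(408 + 23777) = 1/24185 ≈ 4.1348e-5)
D/j(163, -7) + 37248/(-4403) = 1/(24185*(-70 - 1*163)) + 37248/(-4403) = 1/(24185*(-70 - 163)) + 37248*(-1/4403) = (1/24185)/(-233) - 37248/4403 = (1/24185)*(-1/233) - 37248/4403 = -1/5635105 - 37248/4403 = -4283599907/506354435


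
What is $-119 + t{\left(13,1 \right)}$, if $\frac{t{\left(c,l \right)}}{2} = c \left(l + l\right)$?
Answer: $-67$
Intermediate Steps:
$t{\left(c,l \right)} = 4 c l$ ($t{\left(c,l \right)} = 2 c \left(l + l\right) = 2 c 2 l = 2 \cdot 2 c l = 4 c l$)
$-119 + t{\left(13,1 \right)} = -119 + 4 \cdot 13 \cdot 1 = -119 + 52 = -67$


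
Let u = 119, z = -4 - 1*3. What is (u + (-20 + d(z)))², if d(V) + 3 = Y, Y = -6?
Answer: 8100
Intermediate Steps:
z = -7 (z = -4 - 3 = -7)
d(V) = -9 (d(V) = -3 - 6 = -9)
(u + (-20 + d(z)))² = (119 + (-20 - 9))² = (119 - 29)² = 90² = 8100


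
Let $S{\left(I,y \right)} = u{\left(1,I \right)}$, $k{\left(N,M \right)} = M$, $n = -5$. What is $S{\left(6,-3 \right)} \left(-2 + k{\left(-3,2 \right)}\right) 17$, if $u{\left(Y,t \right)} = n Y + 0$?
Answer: $0$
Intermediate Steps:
$u{\left(Y,t \right)} = - 5 Y$ ($u{\left(Y,t \right)} = - 5 Y + 0 = - 5 Y$)
$S{\left(I,y \right)} = -5$ ($S{\left(I,y \right)} = \left(-5\right) 1 = -5$)
$S{\left(6,-3 \right)} \left(-2 + k{\left(-3,2 \right)}\right) 17 = - 5 \left(-2 + 2\right) 17 = \left(-5\right) 0 \cdot 17 = 0 \cdot 17 = 0$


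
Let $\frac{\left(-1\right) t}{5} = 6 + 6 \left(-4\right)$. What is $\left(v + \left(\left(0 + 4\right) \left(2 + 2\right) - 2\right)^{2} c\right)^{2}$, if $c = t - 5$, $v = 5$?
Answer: $277722225$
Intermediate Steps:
$t = 90$ ($t = - 5 \left(6 + 6 \left(-4\right)\right) = - 5 \left(6 - 24\right) = \left(-5\right) \left(-18\right) = 90$)
$c = 85$ ($c = 90 - 5 = 85$)
$\left(v + \left(\left(0 + 4\right) \left(2 + 2\right) - 2\right)^{2} c\right)^{2} = \left(5 + \left(\left(0 + 4\right) \left(2 + 2\right) - 2\right)^{2} \cdot 85\right)^{2} = \left(5 + \left(4 \cdot 4 - 2\right)^{2} \cdot 85\right)^{2} = \left(5 + \left(16 - 2\right)^{2} \cdot 85\right)^{2} = \left(5 + 14^{2} \cdot 85\right)^{2} = \left(5 + 196 \cdot 85\right)^{2} = \left(5 + 16660\right)^{2} = 16665^{2} = 277722225$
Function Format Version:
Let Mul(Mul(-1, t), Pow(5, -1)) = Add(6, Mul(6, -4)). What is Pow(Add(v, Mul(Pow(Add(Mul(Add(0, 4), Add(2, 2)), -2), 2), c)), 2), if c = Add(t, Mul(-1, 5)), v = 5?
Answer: 277722225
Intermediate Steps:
t = 90 (t = Mul(-5, Add(6, Mul(6, -4))) = Mul(-5, Add(6, -24)) = Mul(-5, -18) = 90)
c = 85 (c = Add(90, Mul(-1, 5)) = Add(90, -5) = 85)
Pow(Add(v, Mul(Pow(Add(Mul(Add(0, 4), Add(2, 2)), -2), 2), c)), 2) = Pow(Add(5, Mul(Pow(Add(Mul(Add(0, 4), Add(2, 2)), -2), 2), 85)), 2) = Pow(Add(5, Mul(Pow(Add(Mul(4, 4), -2), 2), 85)), 2) = Pow(Add(5, Mul(Pow(Add(16, -2), 2), 85)), 2) = Pow(Add(5, Mul(Pow(14, 2), 85)), 2) = Pow(Add(5, Mul(196, 85)), 2) = Pow(Add(5, 16660), 2) = Pow(16665, 2) = 277722225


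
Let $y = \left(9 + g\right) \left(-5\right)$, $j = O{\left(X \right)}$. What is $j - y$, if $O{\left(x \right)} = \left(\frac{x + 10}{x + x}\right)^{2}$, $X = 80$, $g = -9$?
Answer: $\frac{81}{256} \approx 0.31641$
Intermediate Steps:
$O{\left(x \right)} = \frac{\left(10 + x\right)^{2}}{4 x^{2}}$ ($O{\left(x \right)} = \left(\frac{10 + x}{2 x}\right)^{2} = \frac{\left(10 + x\right)^{2}}{4 x^{2}}$)
$j = \frac{81}{256}$ ($j = \frac{\left(10 + 80\right)^{2}}{4 \cdot 6400} = \frac{1}{4} \cdot \frac{1}{6400} \cdot 90^{2} = \frac{1}{4} \cdot \frac{1}{6400} \cdot 8100 = \frac{81}{256} \approx 0.31641$)
$y = 0$ ($y = \left(9 - 9\right) \left(-5\right) = 0 \left(-5\right) = 0$)
$j - y = \frac{81}{256} - 0 = \frac{81}{256} + 0 = \frac{81}{256}$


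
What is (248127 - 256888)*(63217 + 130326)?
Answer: -1695630223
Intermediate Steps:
(248127 - 256888)*(63217 + 130326) = -8761*193543 = -1695630223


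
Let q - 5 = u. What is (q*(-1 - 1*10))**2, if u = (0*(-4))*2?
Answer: 3025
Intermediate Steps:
u = 0 (u = 0*2 = 0)
q = 5 (q = 5 + 0 = 5)
(q*(-1 - 1*10))**2 = (5*(-1 - 1*10))**2 = (5*(-1 - 10))**2 = (5*(-11))**2 = (-55)**2 = 3025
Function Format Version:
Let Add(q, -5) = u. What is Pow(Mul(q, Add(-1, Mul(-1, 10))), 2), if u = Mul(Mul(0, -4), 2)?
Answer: 3025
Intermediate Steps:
u = 0 (u = Mul(0, 2) = 0)
q = 5 (q = Add(5, 0) = 5)
Pow(Mul(q, Add(-1, Mul(-1, 10))), 2) = Pow(Mul(5, Add(-1, Mul(-1, 10))), 2) = Pow(Mul(5, Add(-1, -10)), 2) = Pow(Mul(5, -11), 2) = Pow(-55, 2) = 3025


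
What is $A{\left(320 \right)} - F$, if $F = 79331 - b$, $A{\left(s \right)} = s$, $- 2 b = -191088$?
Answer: $16533$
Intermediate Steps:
$b = 95544$ ($b = \left(- \frac{1}{2}\right) \left(-191088\right) = 95544$)
$F = -16213$ ($F = 79331 - 95544 = -16213$)
$A{\left(320 \right)} - F = 320 - -16213 = 320 + 16213 = 16533$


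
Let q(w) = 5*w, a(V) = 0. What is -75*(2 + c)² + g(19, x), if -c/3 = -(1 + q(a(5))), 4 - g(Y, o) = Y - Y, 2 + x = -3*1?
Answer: -1871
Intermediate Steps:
x = -5 (x = -2 - 3*1 = -2 - 3 = -5)
g(Y, o) = 4 (g(Y, o) = 4 - (Y - Y) = 4 - 1*0 = 4 + 0 = 4)
c = 3 (c = -(-3)*(1 + 5*0) = -(-3)*(1 + 0) = -(-3) = -3*(-1) = 3)
-75*(2 + c)² + g(19, x) = -75*(2 + 3)² + 4 = -75*5² + 4 = -75*25 + 4 = -1875 + 4 = -1871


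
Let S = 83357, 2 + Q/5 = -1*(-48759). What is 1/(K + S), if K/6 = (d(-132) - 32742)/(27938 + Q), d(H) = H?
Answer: 271723/22649816867 ≈ 1.1997e-5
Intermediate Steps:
Q = 243785 (Q = -10 + 5*(-1*(-48759)) = -10 + 5*48759 = -10 + 243795 = 243785)
K = -197244/271723 (K = 6*((-132 - 32742)/(27938 + 243785)) = 6*(-32874/271723) = -197244/271723 ≈ -0.72590)
1/(K + S) = 1/(-197244/271723 + 83357) = 1/(22649816867/271723) = 271723/22649816867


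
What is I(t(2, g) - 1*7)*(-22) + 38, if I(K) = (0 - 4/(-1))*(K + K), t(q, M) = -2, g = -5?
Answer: 1622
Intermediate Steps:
I(K) = 8*K (I(K) = (0 - 4*(-1))*(2*K) = (0 + 4)*(2*K) = 4*(2*K) = 8*K)
I(t(2, g) - 1*7)*(-22) + 38 = (8*(-2 - 1*7))*(-22) + 38 = (8*(-2 - 7))*(-22) + 38 = (8*(-9))*(-22) + 38 = -72*(-22) + 38 = 1584 + 38 = 1622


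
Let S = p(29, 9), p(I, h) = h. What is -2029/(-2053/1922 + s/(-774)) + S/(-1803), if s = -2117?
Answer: -453516040992/372597763 ≈ -1217.2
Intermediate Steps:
S = 9
-2029/(-2053/1922 + s/(-774)) + S/(-1803) = -2029/(-2053/1922 - 2117/(-774)) + 9/(-1803) = -2029/(-2053*1/1922 - 2117*(-1/774)) + 9*(-1/1803) = -2029/(-2053/1922 + 2117/774) - 3/601 = -2029/619963/371907 - 3/601 = -2029*371907/619963 - 3/601 = -754599303/619963 - 3/601 = -453516040992/372597763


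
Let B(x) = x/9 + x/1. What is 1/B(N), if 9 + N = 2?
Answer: -9/70 ≈ -0.12857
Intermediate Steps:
N = -7 (N = -9 + 2 = -7)
B(x) = 10*x/9 (B(x) = x*(⅑) + x*1 = x/9 + x = 10*x/9)
1/B(N) = 1/((10/9)*(-7)) = 1/(-70/9) = -9/70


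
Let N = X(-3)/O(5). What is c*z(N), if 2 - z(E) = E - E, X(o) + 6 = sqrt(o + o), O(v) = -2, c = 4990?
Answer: 9980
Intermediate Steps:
X(o) = -6 + sqrt(2)*sqrt(o) (X(o) = -6 + sqrt(o + o) = -6 + sqrt(2*o) = -6 + sqrt(2)*sqrt(o))
N = 3 - I*sqrt(6)/2 (N = (-6 + sqrt(2)*sqrt(-3))/(-2) = (-6 + sqrt(2)*(I*sqrt(3)))*(-1/2) = (-6 + I*sqrt(6))*(-1/2) = 3 - I*sqrt(6)/2 ≈ 3.0 - 1.2247*I)
z(E) = 2 (z(E) = 2 - (E - E) = 2 - 1*0 = 2 + 0 = 2)
c*z(N) = 4990*2 = 9980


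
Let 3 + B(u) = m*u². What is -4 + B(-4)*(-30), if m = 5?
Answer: -2314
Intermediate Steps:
B(u) = -3 + 5*u²
-4 + B(-4)*(-30) = -4 + (-3 + 5*(-4)²)*(-30) = -4 + (-3 + 5*16)*(-30) = -4 + (-3 + 80)*(-30) = -4 + 77*(-30) = -4 - 2310 = -2314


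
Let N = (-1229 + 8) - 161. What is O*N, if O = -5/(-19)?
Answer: -6910/19 ≈ -363.68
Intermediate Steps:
N = -1382 (N = -1221 - 161 = -1382)
O = 5/19 (O = -5*(-1/19) = 5/19 ≈ 0.26316)
O*N = (5/19)*(-1382) = -6910/19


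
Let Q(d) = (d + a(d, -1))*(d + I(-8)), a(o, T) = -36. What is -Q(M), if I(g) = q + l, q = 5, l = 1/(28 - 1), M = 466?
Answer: -5468740/27 ≈ -2.0255e+5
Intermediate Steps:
l = 1/27 ≈ 0.037037
I(g) = 136/27 (I(g) = 5 + 1/27 = 136/27)
Q(d) = (-36 + d)*(136/27 + d) (Q(d) = (d - 36)*(d + 136/27) = (-36 + d)*(136/27 + d))
-Q(M) = -(-544/3 + 466**2 - 836/27*466) = -(-544/3 + 217156 - 389576/27) = -1*5468740/27 = -5468740/27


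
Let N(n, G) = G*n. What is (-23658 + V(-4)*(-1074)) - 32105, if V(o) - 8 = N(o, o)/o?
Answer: -60059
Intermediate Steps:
V(o) = 8 + o (V(o) = 8 + (o*o)/o = 8 + o²/o = 8 + o)
(-23658 + V(-4)*(-1074)) - 32105 = (-23658 + (8 - 4)*(-1074)) - 32105 = (-23658 + 4*(-1074)) - 32105 = (-23658 - 4296) - 32105 = -27954 - 32105 = -60059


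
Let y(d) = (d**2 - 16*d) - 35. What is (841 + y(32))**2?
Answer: 1737124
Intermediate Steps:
y(d) = -35 + d**2 - 16*d
(841 + y(32))**2 = (841 + (-35 + 32**2 - 16*32))**2 = (841 + (-35 + 1024 - 512))**2 = (841 + 477)**2 = 1318**2 = 1737124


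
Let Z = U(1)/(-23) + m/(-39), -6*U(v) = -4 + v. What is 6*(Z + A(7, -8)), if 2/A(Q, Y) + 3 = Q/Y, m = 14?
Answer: -49877/9269 ≈ -5.3811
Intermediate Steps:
U(v) = ⅔ - v/6 (U(v) = -(-4 + v)/6 = ⅔ - v/6)
A(Q, Y) = 2/(-3 + Q/Y)
Z = -683/1794 (Z = (⅔ - ⅙*1)/(-23) + 14/(-39) = (⅔ - ⅙)*(-1/23) + 14*(-1/39) = (½)*(-1/23) - 14/39 = -1/46 - 14/39 = -683/1794 ≈ -0.38071)
6*(Z + A(7, -8)) = 6*(-683/1794 + 2*(-8)/(7 - 3*(-8))) = 6*(-683/1794 + 2*(-8)/(7 + 24)) = 6*(-683/1794 + 2*(-8)/31) = 6*(-683/1794 + 2*(-8)*(1/31)) = 6*(-683/1794 - 16/31) = 6*(-49877/55614) = -49877/9269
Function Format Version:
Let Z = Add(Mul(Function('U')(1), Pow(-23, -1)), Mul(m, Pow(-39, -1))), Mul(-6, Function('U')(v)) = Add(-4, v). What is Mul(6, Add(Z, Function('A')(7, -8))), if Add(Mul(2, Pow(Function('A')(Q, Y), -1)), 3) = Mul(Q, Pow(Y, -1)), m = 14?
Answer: Rational(-49877, 9269) ≈ -5.3811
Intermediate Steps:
Function('U')(v) = Add(Rational(2, 3), Mul(Rational(-1, 6), v)) (Function('U')(v) = Mul(Rational(-1, 6), Add(-4, v)) = Add(Rational(2, 3), Mul(Rational(-1, 6), v)))
Function('A')(Q, Y) = Mul(2, Pow(Add(-3, Mul(Q, Pow(Y, -1))), -1))
Z = Rational(-683, 1794) (Z = Add(Mul(Add(Rational(2, 3), Mul(Rational(-1, 6), 1)), Pow(-23, -1)), Mul(14, Pow(-39, -1))) = Add(Mul(Add(Rational(2, 3), Rational(-1, 6)), Rational(-1, 23)), Mul(14, Rational(-1, 39))) = Add(Mul(Rational(1, 2), Rational(-1, 23)), Rational(-14, 39)) = Add(Rational(-1, 46), Rational(-14, 39)) = Rational(-683, 1794) ≈ -0.38071)
Mul(6, Add(Z, Function('A')(7, -8))) = Mul(6, Add(Rational(-683, 1794), Mul(2, -8, Pow(Add(7, Mul(-3, -8)), -1)))) = Mul(6, Add(Rational(-683, 1794), Mul(2, -8, Pow(Add(7, 24), -1)))) = Mul(6, Add(Rational(-683, 1794), Mul(2, -8, Pow(31, -1)))) = Mul(6, Add(Rational(-683, 1794), Mul(2, -8, Rational(1, 31)))) = Mul(6, Add(Rational(-683, 1794), Rational(-16, 31))) = Mul(6, Rational(-49877, 55614)) = Rational(-49877, 9269)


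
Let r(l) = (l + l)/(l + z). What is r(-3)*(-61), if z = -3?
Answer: -61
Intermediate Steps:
r(l) = 2*l/(-3 + l) (r(l) = (l + l)/(l - 3) = (2*l)/(-3 + l) = 2*l/(-3 + l))
r(-3)*(-61) = (2*(-3)/(-3 - 3))*(-61) = (2*(-3)/(-6))*(-61) = (2*(-3)*(-1/6))*(-61) = 1*(-61) = -61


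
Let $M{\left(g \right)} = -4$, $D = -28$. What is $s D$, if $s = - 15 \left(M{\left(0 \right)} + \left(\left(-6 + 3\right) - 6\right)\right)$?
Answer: $-5460$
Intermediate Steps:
$s = 195$ ($s = - 15 \left(-4 + \left(\left(-6 + 3\right) - 6\right)\right) = - 15 \left(-4 - 9\right) = \left(-15\right) \left(-13\right) = 195$)
$s D = 195 \left(-28\right) = -5460$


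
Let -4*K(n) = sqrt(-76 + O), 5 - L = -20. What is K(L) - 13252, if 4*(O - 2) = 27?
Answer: -13252 - I*sqrt(269)/8 ≈ -13252.0 - 2.0502*I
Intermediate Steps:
L = 25 (L = 5 - 1*(-20) = 5 + 20 = 25)
O = 35/4 (O = 2 + (1/4)*27 = 2 + 27/4 = 35/4 ≈ 8.7500)
K(n) = -I*sqrt(269)/8 (K(n) = -sqrt(-76 + 35/4)/4 = -I*sqrt(269)/8)
K(L) - 13252 = -I*sqrt(269)/8 - 13252 = -13252 - I*sqrt(269)/8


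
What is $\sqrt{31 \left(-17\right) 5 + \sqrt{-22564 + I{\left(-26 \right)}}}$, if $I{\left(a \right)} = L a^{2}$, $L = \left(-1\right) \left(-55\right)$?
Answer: $\sqrt{-2635 + 6 \sqrt{406}} \approx 50.141 i$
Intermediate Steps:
$L = 55$
$I{\left(a \right)} = 55 a^{2}$
$\sqrt{31 \left(-17\right) 5 + \sqrt{-22564 + I{\left(-26 \right)}}} = \sqrt{31 \left(-17\right) 5 + \sqrt{-22564 + 55 \left(-26\right)^{2}}} = \sqrt{\left(-527\right) 5 + \sqrt{-22564 + 55 \cdot 676}} = \sqrt{-2635 + \sqrt{-22564 + 37180}} = \sqrt{-2635 + \sqrt{14616}} = \sqrt{-2635 + 6 \sqrt{406}}$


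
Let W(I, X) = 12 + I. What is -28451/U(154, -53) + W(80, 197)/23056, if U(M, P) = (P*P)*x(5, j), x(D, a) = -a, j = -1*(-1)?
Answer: 164056171/16191076 ≈ 10.133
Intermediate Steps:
j = 1
U(M, P) = -P² (U(M, P) = (P*P)*(-1*1) = P²*(-1) = -P²)
-28451/U(154, -53) + W(80, 197)/23056 = -28451/((-1*(-53)²)) + (12 + 80)/23056 = -28451/((-1*2809)) + 92*(1/23056) = -28451/(-2809) + 23/5764 = -28451*(-1/2809) + 23/5764 = 28451/2809 + 23/5764 = 164056171/16191076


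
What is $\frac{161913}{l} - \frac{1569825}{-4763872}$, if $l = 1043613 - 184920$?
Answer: $\frac{706443515287}{1363567846432} \approx 0.51808$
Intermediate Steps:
$l = 858693$ ($l = 1043613 - 184920 = 858693$)
$\frac{161913}{l} - \frac{1569825}{-4763872} = \frac{161913}{858693} - \frac{1569825}{-4763872} = 161913 \cdot \frac{1}{858693} - - \frac{1569825}{4763872} = \frac{53971}{286231} + \frac{1569825}{4763872} = \frac{706443515287}{1363567846432}$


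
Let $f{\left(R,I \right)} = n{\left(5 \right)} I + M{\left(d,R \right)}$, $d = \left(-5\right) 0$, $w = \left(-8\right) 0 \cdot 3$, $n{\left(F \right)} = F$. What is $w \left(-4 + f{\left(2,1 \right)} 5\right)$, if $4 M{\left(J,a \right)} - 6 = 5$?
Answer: $0$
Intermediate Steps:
$w = 0$ ($w = 0 \cdot 3 = 0$)
$d = 0$
$M{\left(J,a \right)} = \frac{11}{4}$ ($M{\left(J,a \right)} = \frac{3}{2} + \frac{1}{4} \cdot 5 = \frac{3}{2} + \frac{5}{4} = \frac{11}{4}$)
$f{\left(R,I \right)} = \frac{11}{4} + 5 I$ ($f{\left(R,I \right)} = 5 I + \frac{11}{4} = \frac{11}{4} + 5 I$)
$w \left(-4 + f{\left(2,1 \right)} 5\right) = 0 \left(-4 + \left(\frac{11}{4} + 5 \cdot 1\right) 5\right) = 0 \left(-4 + \left(\frac{11}{4} + 5\right) 5\right) = 0 \left(-4 + \frac{31}{4} \cdot 5\right) = 0 \left(-4 + \frac{155}{4}\right) = 0 \cdot \frac{139}{4} = 0$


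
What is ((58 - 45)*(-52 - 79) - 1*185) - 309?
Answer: -2197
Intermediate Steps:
((58 - 45)*(-52 - 79) - 1*185) - 309 = (13*(-131) - 185) - 309 = (-1703 - 185) - 309 = -1888 - 309 = -2197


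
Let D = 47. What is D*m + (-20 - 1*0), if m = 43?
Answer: 2001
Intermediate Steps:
D*m + (-20 - 1*0) = 47*43 + (-20 - 1*0) = 2021 + (-20 + 0) = 2021 - 20 = 2001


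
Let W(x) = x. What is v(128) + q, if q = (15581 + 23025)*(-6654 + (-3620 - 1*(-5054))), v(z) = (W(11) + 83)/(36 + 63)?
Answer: -19950808586/99 ≈ -2.0152e+8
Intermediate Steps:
v(z) = 94/99 (v(z) = (11 + 83)/(36 + 63) = 94/99)
q = -201523320 (q = 38606*(-6654 + (-3620 + 5054)) = 38606*(-6654 + 1434) = 38606*(-5220) = -201523320)
v(128) + q = 94/99 - 201523320 = -19950808586/99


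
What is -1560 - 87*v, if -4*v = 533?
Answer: 40131/4 ≈ 10033.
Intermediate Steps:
v = -533/4 (v = -¼*533 = -533/4 ≈ -133.25)
-1560 - 87*v = -1560 - 87*(-533/4) = -1560 + 46371/4 = 40131/4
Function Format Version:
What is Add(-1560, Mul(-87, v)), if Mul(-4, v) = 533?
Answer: Rational(40131, 4) ≈ 10033.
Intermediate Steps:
v = Rational(-533, 4) (v = Mul(Rational(-1, 4), 533) = Rational(-533, 4) ≈ -133.25)
Add(-1560, Mul(-87, v)) = Add(-1560, Mul(-87, Rational(-533, 4))) = Add(-1560, Rational(46371, 4)) = Rational(40131, 4)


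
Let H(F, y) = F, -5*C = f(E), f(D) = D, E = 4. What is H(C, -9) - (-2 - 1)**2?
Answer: -49/5 ≈ -9.8000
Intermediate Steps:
C = -4/5 (C = -1/5*4 = -4/5 ≈ -0.80000)
H(C, -9) - (-2 - 1)**2 = -4/5 - (-2 - 1)**2 = -4/5 - 1*(-3)**2 = -4/5 - 1*9 = -4/5 - 9 = -49/5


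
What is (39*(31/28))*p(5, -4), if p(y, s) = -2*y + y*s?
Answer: -18135/14 ≈ -1295.4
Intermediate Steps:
p(y, s) = -2*y + s*y
(39*(31/28))*p(5, -4) = (39*(31/28))*(5*(-2 - 4)) = (39*(31*(1/28)))*(5*(-6)) = (39*(31/28))*(-30) = (1209/28)*(-30) = -18135/14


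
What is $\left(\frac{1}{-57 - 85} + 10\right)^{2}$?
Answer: $\frac{2013561}{20164} \approx 99.859$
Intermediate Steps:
$\left(\frac{1}{-57 - 85} + 10\right)^{2} = \left(\frac{1}{-142} + 10\right)^{2} = \left(- \frac{1}{142} + 10\right)^{2} = \left(\frac{1419}{142}\right)^{2} = \frac{2013561}{20164}$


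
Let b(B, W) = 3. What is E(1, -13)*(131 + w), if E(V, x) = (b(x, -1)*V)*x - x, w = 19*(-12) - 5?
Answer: 2652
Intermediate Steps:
w = -233 (w = -228 - 5 = -233)
E(V, x) = -x + 3*V*x (E(V, x) = (3*V)*x - x = 3*V*x - x = -x + 3*V*x)
E(1, -13)*(131 + w) = (-13*(-1 + 3*1))*(131 - 233) = -13*(-1 + 3)*(-102) = -13*2*(-102) = -26*(-102) = 2652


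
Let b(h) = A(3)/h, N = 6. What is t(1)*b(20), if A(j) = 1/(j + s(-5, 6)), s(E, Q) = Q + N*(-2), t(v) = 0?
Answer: 0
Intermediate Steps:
s(E, Q) = -12 + Q (s(E, Q) = Q + 6*(-2) = Q - 12 = -12 + Q)
A(j) = 1/(-6 + j) (A(j) = 1/(j + (-12 + 6)) = 1/(j - 6) = 1/(-6 + j))
b(h) = -1/(3*h) (b(h) = 1/((-6 + 3)*h) = 1/((-3)*h) = -1/(3*h))
t(1)*b(20) = 0*(-1/3/20) = 0*(-1/3*1/20) = 0*(-1/60) = 0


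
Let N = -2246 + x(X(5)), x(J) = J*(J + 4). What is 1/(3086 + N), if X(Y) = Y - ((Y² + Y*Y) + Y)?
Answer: 1/3140 ≈ 0.00031847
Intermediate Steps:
X(Y) = -2*Y² (X(Y) = Y - ((Y² + Y²) + Y) = Y - (2*Y² + Y) = Y - (Y + 2*Y²) = Y + (-Y - 2*Y²) = -2*Y²)
x(J) = J*(4 + J)
N = 54 (N = -2246 + (-2*5²)*(4 - 2*5²) = -2246 + (-2*25)*(4 - 2*25) = -2246 - 50*(4 - 50) = -2246 - 50*(-46) = -2246 + 2300 = 54)
1/(3086 + N) = 1/(3086 + 54) = 1/3140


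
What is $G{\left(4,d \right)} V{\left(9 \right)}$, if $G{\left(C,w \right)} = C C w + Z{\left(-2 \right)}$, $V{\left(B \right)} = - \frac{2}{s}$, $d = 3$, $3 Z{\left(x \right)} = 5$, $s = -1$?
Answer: $\frac{298}{3} \approx 99.333$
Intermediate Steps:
$Z{\left(x \right)} = \frac{5}{3}$ ($Z{\left(x \right)} = \frac{1}{3} \cdot 5 = \frac{5}{3}$)
$V{\left(B \right)} = 2$ ($V{\left(B \right)} = - \frac{2}{-1} = \left(-2\right) \left(-1\right) = 2$)
$G{\left(C,w \right)} = \frac{5}{3} + w C^{2}$ ($G{\left(C,w \right)} = C C w + \frac{5}{3} = C^{2} w + \frac{5}{3} = w C^{2} + \frac{5}{3} = \frac{5}{3} + w C^{2}$)
$G{\left(4,d \right)} V{\left(9 \right)} = \left(\frac{5}{3} + 3 \cdot 4^{2}\right) 2 = \left(\frac{5}{3} + 3 \cdot 16\right) 2 = \left(\frac{5}{3} + 48\right) 2 = \frac{149}{3} \cdot 2 = \frac{298}{3}$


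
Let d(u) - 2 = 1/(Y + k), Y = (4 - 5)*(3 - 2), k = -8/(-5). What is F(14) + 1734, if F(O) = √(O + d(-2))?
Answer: 1734 + √159/3 ≈ 1738.2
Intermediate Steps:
k = 8/5 (k = -8*(-⅕) = 8/5 ≈ 1.6000)
Y = -1 (Y = -1*1 = -1)
d(u) = 11/3 (d(u) = 2 + 1/(-1 + 8/5) = 2 + 1/(⅗) = 2 + 5/3 = 11/3)
F(O) = √(11/3 + O) (F(O) = √(O + 11/3) = √(11/3 + O))
F(14) + 1734 = √(33 + 9*14)/3 + 1734 = √(33 + 126)/3 + 1734 = √159/3 + 1734 = 1734 + √159/3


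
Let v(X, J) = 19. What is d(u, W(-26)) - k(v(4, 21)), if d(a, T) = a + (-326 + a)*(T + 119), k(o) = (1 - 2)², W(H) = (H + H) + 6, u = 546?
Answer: 16605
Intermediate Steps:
W(H) = 6 + 2*H (W(H) = 2*H + 6 = 6 + 2*H)
k(o) = 1 (k(o) = (-1)² = 1)
d(a, T) = a + (-326 + a)*(119 + T)
d(u, W(-26)) - k(v(4, 21)) = (-38794 - 326*(6 + 2*(-26)) + 120*546 + (6 + 2*(-26))*546) - 1*1 = (-38794 - 326*(6 - 52) + 65520 + (6 - 52)*546) - 1 = (-38794 - 326*(-46) + 65520 - 46*546) - 1 = (-38794 + 14996 + 65520 - 25116) - 1 = 16606 - 1 = 16605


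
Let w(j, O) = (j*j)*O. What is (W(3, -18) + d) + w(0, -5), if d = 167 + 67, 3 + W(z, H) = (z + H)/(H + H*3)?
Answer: 5549/24 ≈ 231.21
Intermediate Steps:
W(z, H) = -3 + (H + z)/(4*H) (W(z, H) = -3 + (z + H)/(H + H*3) = -3 + (H + z)/(H + 3*H) = -3 + (H + z)/((4*H)) = -3 + (H + z)*(1/(4*H)) = -3 + (H + z)/(4*H))
d = 234
w(j, O) = O*j² (w(j, O) = j²*O = O*j²)
(W(3, -18) + d) + w(0, -5) = ((¼)*(3 - 11*(-18))/(-18) + 234) - 5*0² = ((¼)*(-1/18)*(3 + 198) + 234) - 5*0 = ((¼)*(-1/18)*201 + 234) + 0 = (-67/24 + 234) + 0 = 5549/24 + 0 = 5549/24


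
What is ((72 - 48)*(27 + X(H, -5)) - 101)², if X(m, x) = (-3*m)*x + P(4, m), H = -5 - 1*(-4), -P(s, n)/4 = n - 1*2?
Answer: 225625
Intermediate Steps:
P(s, n) = 8 - 4*n (P(s, n) = -4*(n - 1*2) = -4*(n - 2) = -4*(-2 + n) = 8 - 4*n)
H = -1 (H = -5 + 4 = -1)
X(m, x) = 8 - 4*m - 3*m*x (X(m, x) = (-3*m)*x + (8 - 4*m) = -3*m*x + (8 - 4*m) = 8 - 4*m - 3*m*x)
((72 - 48)*(27 + X(H, -5)) - 101)² = ((72 - 48)*(27 + (8 - 4*(-1) - 3*(-1)*(-5))) - 101)² = (24*(27 + (8 + 4 - 15)) - 101)² = (24*(27 - 3) - 101)² = (24*24 - 101)² = (576 - 101)² = 475² = 225625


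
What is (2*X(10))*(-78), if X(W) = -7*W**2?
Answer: 109200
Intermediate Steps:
(2*X(10))*(-78) = (2*(-7*10**2))*(-78) = (2*(-7*100))*(-78) = (2*(-700))*(-78) = -1400*(-78) = 109200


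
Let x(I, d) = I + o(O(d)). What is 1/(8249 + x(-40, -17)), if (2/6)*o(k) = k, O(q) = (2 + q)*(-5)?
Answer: 1/8434 ≈ 0.00011857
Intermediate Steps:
O(q) = -10 - 5*q
o(k) = 3*k
x(I, d) = -30 + I - 15*d (x(I, d) = I + 3*(-10 - 5*d) = I + (-30 - 15*d) = -30 + I - 15*d)
1/(8249 + x(-40, -17)) = 1/(8249 + (-30 - 40 - 15*(-17))) = 1/(8249 + (-30 - 40 + 255)) = 1/(8249 + 185) = 1/8434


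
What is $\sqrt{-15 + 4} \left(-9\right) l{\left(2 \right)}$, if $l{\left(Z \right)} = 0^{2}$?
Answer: $0$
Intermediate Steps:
$l{\left(Z \right)} = 0$
$\sqrt{-15 + 4} \left(-9\right) l{\left(2 \right)} = \sqrt{-15 + 4} \left(-9\right) 0 = \sqrt{-11} \left(-9\right) 0 = i \sqrt{11} \left(-9\right) 0 = - 9 i \sqrt{11} \cdot 0 = 0$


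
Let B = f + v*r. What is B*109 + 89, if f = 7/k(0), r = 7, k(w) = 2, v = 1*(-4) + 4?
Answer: 941/2 ≈ 470.50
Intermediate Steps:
v = 0 (v = -4 + 4 = 0)
f = 7/2 ≈ 3.5000
B = 7/2 (B = 7/2 + 0*7 = 7/2 + 0 = 7/2 ≈ 3.5000)
B*109 + 89 = (7/2)*109 + 89 = 763/2 + 89 = 941/2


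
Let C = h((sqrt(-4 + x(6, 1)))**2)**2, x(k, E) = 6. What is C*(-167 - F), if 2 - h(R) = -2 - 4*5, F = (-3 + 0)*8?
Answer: -82368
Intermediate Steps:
F = -24 (F = -3*8 = -24)
h(R) = 24 (h(R) = 2 - (-2 - 4*5) = 2 - (-2 - 20) = 2 - 1*(-22) = 2 + 22 = 24)
C = 576 (C = 24**2 = 576)
C*(-167 - F) = 576*(-167 - 1*(-24)) = 576*(-167 + 24) = 576*(-143) = -82368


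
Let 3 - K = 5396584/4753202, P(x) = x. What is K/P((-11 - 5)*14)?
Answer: -633073/76051232 ≈ -0.0083243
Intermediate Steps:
K = 4431511/2376601 (K = 3 - 5396584/4753202 = 3 - 1*2698292/2376601 = 3 - 2698292/2376601 = 4431511/2376601 ≈ 1.8646)
K/P((-11 - 5)*14) = 4431511/(2376601*(((-11 - 5)*14))) = 4431511/(2376601*((-16*14))) = (4431511/2376601)/(-224) = (4431511/2376601)*(-1/224) = -633073/76051232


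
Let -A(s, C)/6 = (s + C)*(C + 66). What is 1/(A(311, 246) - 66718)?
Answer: -1/1109422 ≈ -9.0137e-7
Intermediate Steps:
A(s, C) = -6*(66 + C)*(C + s) (A(s, C) = -6*(s + C)*(C + 66) = -6*(C + s)*(66 + C) = -6*(66 + C)*(C + s))
1/(A(311, 246) - 66718) = 1/((-396*246 - 396*311 - 6*246**2 - 6*246*311) - 66718) = 1/((-97416 - 123156 - 6*60516 - 459036) - 66718) = 1/((-97416 - 123156 - 363096 - 459036) - 66718) = 1/(-1042704 - 66718) = 1/(-1109422) = -1/1109422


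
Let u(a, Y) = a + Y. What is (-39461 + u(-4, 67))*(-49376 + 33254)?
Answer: 635174556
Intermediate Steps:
u(a, Y) = Y + a
(-39461 + u(-4, 67))*(-49376 + 33254) = (-39461 + (67 - 4))*(-49376 + 33254) = (-39461 + 63)*(-16122) = -39398*(-16122) = 635174556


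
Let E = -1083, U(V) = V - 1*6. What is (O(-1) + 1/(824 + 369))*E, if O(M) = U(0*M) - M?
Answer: 6459012/1193 ≈ 5414.1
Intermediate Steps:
U(V) = -6 + V (U(V) = V - 6 = -6 + V)
O(M) = -6 - M (O(M) = (-6 + 0*M) - M = (-6 + 0) - M = -6 - M)
(O(-1) + 1/(824 + 369))*E = ((-6 - 1*(-1)) + 1/(824 + 369))*(-1083) = ((-6 + 1) + 1/1193)*(-1083) = (-5 + 1/1193)*(-1083) = -5964/1193*(-1083) = 6459012/1193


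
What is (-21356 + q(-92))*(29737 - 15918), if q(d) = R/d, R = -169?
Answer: -27148572477/92 ≈ -2.9509e+8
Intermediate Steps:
q(d) = -169/d
(-21356 + q(-92))*(29737 - 15918) = (-21356 - 169/(-92))*(29737 - 15918) = (-21356 - 169*(-1/92))*13819 = (-21356 + 169/92)*13819 = -1964583/92*13819 = -27148572477/92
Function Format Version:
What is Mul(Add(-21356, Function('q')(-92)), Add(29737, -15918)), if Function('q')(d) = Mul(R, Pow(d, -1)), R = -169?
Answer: Rational(-27148572477, 92) ≈ -2.9509e+8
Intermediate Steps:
Function('q')(d) = Mul(-169, Pow(d, -1))
Mul(Add(-21356, Function('q')(-92)), Add(29737, -15918)) = Mul(Add(-21356, Mul(-169, Pow(-92, -1))), Add(29737, -15918)) = Mul(Add(-21356, Mul(-169, Rational(-1, 92))), 13819) = Mul(Add(-21356, Rational(169, 92)), 13819) = Mul(Rational(-1964583, 92), 13819) = Rational(-27148572477, 92)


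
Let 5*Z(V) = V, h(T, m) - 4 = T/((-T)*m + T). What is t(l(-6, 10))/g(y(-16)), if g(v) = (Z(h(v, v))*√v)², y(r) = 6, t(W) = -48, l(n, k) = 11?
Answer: -5000/361 ≈ -13.850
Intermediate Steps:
h(T, m) = 4 + T/(T - T*m) (h(T, m) = 4 + T/((-T)*m + T) = 4 + T/(-T*m + T) = 4 + T/(T - T*m))
Z(V) = V/5
g(v) = v*(-5 + 4*v)²/(25*(-1 + v)²) (g(v) = ((((-5 + 4*v)/(-1 + v))/5)*√v)² = (((-5 + 4*v)/(5*(-1 + v)))*√v)² = (√v*(-5 + 4*v)/(5*(-1 + v)))² = v*(-5 + 4*v)²/(25*(-1 + v)²))
t(l(-6, 10))/g(y(-16)) = -48*25*(-1 + 6)²/(6*(-5 + 4*6)²) = -48*625/(6*(-5 + 24)²) = -48/((1/25)*6*(1/25)*19²) = -48/((1/25)*6*(1/25)*361) = -48/2166/625 = -48*625/2166 = -5000/361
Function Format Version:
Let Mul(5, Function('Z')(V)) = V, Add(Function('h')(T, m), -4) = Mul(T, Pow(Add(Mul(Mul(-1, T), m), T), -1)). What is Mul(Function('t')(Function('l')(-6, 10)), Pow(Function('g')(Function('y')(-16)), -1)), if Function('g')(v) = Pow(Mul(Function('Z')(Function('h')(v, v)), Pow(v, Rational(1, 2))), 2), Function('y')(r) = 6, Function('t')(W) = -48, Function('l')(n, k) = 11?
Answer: Rational(-5000, 361) ≈ -13.850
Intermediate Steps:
Function('h')(T, m) = Add(4, Mul(T, Pow(Add(T, Mul(-1, T, m)), -1))) (Function('h')(T, m) = Add(4, Mul(T, Pow(Add(Mul(Mul(-1, T), m), T), -1))) = Add(4, Mul(T, Pow(Add(Mul(-1, T, m), T), -1))) = Add(4, Mul(T, Pow(Add(T, Mul(-1, T, m)), -1))))
Function('Z')(V) = Mul(Rational(1, 5), V)
Function('g')(v) = Mul(Rational(1, 25), v, Pow(Add(-1, v), -2), Pow(Add(-5, Mul(4, v)), 2)) (Function('g')(v) = Pow(Mul(Mul(Rational(1, 5), Mul(Pow(Add(-1, v), -1), Add(-5, Mul(4, v)))), Pow(v, Rational(1, 2))), 2) = Pow(Mul(Mul(Rational(1, 5), Pow(Add(-1, v), -1), Add(-5, Mul(4, v))), Pow(v, Rational(1, 2))), 2) = Pow(Mul(Rational(1, 5), Pow(v, Rational(1, 2)), Pow(Add(-1, v), -1), Add(-5, Mul(4, v))), 2) = Mul(Rational(1, 25), v, Pow(Add(-1, v), -2), Pow(Add(-5, Mul(4, v)), 2)))
Mul(Function('t')(Function('l')(-6, 10)), Pow(Function('g')(Function('y')(-16)), -1)) = Mul(-48, Pow(Mul(Rational(1, 25), 6, Pow(Add(-1, 6), -2), Pow(Add(-5, Mul(4, 6)), 2)), -1)) = Mul(-48, Pow(Mul(Rational(1, 25), 6, Pow(5, -2), Pow(Add(-5, 24), 2)), -1)) = Mul(-48, Pow(Mul(Rational(1, 25), 6, Rational(1, 25), Pow(19, 2)), -1)) = Mul(-48, Pow(Mul(Rational(1, 25), 6, Rational(1, 25), 361), -1)) = Mul(-48, Pow(Rational(2166, 625), -1)) = Mul(-48, Rational(625, 2166)) = Rational(-5000, 361)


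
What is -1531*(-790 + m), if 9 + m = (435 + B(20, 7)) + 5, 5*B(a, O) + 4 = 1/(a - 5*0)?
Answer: 55083849/100 ≈ 5.5084e+5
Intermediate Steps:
B(a, O) = -4/5 + 1/(5*a) (B(a, O) = -4/5 + 1/(5*(a - 5*0)) = -4/5 + 1/(5*(a + 0)) = -4/5 + 1/(5*a))
m = 43021/100 (m = -9 + ((435 + (1/5)*(1 - 4*20)/20) + 5) = -9 + ((435 + (1/5)*(1/20)*(1 - 80)) + 5) = -9 + ((435 + (1/5)*(1/20)*(-79)) + 5) = -9 + ((435 - 79/100) + 5) = -9 + (43421/100 + 5) = -9 + 43921/100 = 43021/100 ≈ 430.21)
-1531*(-790 + m) = -1531*(-790 + 43021/100) = -1531*(-35979/100) = 55083849/100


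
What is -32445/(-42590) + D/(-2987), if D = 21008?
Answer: -159563501/25443266 ≈ -6.2713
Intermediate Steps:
-32445/(-42590) + D/(-2987) = -32445/(-42590) + 21008/(-2987) = -32445*(-1/42590) + 21008*(-1/2987) = 6489/8518 - 21008/2987 = -159563501/25443266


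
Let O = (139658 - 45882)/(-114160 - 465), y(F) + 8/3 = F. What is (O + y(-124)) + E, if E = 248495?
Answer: 85407379297/343875 ≈ 2.4837e+5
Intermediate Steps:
y(F) = -8/3 + F
O = -93776/114625 (O = 93776/(-114625) = 93776*(-1/114625) = -93776/114625 ≈ -0.81811)
(O + y(-124)) + E = (-93776/114625 + (-8/3 - 124)) + 248495 = (-93776/114625 - 380/3) + 248495 = -43838828/343875 + 248495 = 85407379297/343875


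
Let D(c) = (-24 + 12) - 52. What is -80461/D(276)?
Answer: 80461/64 ≈ 1257.2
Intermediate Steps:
D(c) = -64 (D(c) = -12 - 52 = -64)
-80461/D(276) = -80461/(-64) = -80461*(-1/64) = 80461/64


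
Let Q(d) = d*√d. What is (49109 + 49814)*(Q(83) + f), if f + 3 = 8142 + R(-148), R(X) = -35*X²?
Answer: -75033194423 + 8210609*√83 ≈ -7.4958e+10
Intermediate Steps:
Q(d) = d^(3/2)
f = -758501 (f = -3 + (8142 - 35*(-148)²) = -3 + (8142 - 35*21904) = -3 + (8142 - 766640) = -3 - 758498 = -758501)
(49109 + 49814)*(Q(83) + f) = (49109 + 49814)*(83^(3/2) - 758501) = 98923*(83*√83 - 758501) = 98923*(-758501 + 83*√83) = -75033194423 + 8210609*√83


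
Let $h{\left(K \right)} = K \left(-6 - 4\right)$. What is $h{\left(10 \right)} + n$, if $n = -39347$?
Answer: $-39447$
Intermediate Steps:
$h{\left(K \right)} = - 10 K$ ($h{\left(K \right)} = K \left(-10\right) = - 10 K$)
$h{\left(10 \right)} + n = \left(-10\right) 10 - 39347 = -100 - 39347 = -39447$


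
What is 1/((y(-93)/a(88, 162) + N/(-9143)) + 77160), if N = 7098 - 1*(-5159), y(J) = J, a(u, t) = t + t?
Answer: 987444/76189571851 ≈ 1.2960e-5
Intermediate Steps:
a(u, t) = 2*t
N = 12257 (N = 7098 + 5159 = 12257)
1/((y(-93)/a(88, 162) + N/(-9143)) + 77160) = 1/((-93/(2*162) + 12257/(-9143)) + 77160) = 1/((-93/324 + 12257*(-1/9143)) + 77160) = 1/((-93*1/324 - 12257/9143) + 77160) = 1/((-31/108 - 12257/9143) + 77160) = 1/(-1607189/987444 + 77160) = 1/(76189571851/987444) = 987444/76189571851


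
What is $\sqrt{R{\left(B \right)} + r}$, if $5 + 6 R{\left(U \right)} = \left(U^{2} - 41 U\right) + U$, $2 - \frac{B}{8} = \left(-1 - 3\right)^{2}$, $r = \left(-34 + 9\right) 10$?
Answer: $\frac{\sqrt{10346}}{2} \approx 50.858$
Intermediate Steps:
$r = -250$ ($r = \left(-25\right) 10 = -250$)
$B = -112$ ($B = 16 - 8 \left(-1 - 3\right)^{2} = 16 - 8 \left(-4\right)^{2} = 16 - 128 = -112$)
$R{\left(U \right)} = - \frac{5}{6} - \frac{20 U}{3} + \frac{U^{2}}{6}$ ($R{\left(U \right)} = - \frac{5}{6} + \frac{\left(U^{2} - 41 U\right) + U}{6} = - \frac{5}{6} + \frac{U^{2} - 40 U}{6} = - \frac{5}{6} + \left(- \frac{20 U}{3} + \frac{U^{2}}{6}\right) = - \frac{5}{6} - \frac{20 U}{3} + \frac{U^{2}}{6}$)
$\sqrt{R{\left(B \right)} + r} = \sqrt{\left(- \frac{5}{6} - - \frac{2240}{3} + \frac{\left(-112\right)^{2}}{6}\right) - 250} = \sqrt{\left(- \frac{5}{6} + \frac{2240}{3} + \frac{1}{6} \cdot 12544\right) - 250} = \sqrt{\left(- \frac{5}{6} + \frac{2240}{3} + \frac{6272}{3}\right) - 250} = \sqrt{\frac{5673}{2} - 250} = \sqrt{\frac{5173}{2}} = \frac{\sqrt{10346}}{2}$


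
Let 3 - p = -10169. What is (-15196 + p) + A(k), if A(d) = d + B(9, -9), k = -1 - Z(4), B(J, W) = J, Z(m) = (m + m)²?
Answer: -5080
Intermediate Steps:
p = 10172 (p = 3 - 1*(-10169) = 3 + 10169 = 10172)
Z(m) = 4*m² (Z(m) = (2*m)² = 4*m²)
k = -65 (k = -1 - 4*4² = -1 - 4*16 = -1 - 1*64 = -1 - 64 = -65)
A(d) = 9 + d (A(d) = d + 9 = 9 + d)
(-15196 + p) + A(k) = (-15196 + 10172) + (9 - 65) = -5024 - 56 = -5080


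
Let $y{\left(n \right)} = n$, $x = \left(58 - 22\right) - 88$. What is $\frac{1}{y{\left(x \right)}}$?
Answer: $- \frac{1}{52} \approx -0.019231$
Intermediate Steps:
$x = -52$ ($x = 36 - 88 = -52$)
$\frac{1}{y{\left(x \right)}} = \frac{1}{-52} = - \frac{1}{52}$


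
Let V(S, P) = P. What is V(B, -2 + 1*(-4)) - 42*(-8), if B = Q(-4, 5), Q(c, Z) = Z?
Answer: 330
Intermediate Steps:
B = 5
V(B, -2 + 1*(-4)) - 42*(-8) = (-2 + 1*(-4)) - 42*(-8) = (-2 - 4) + 336 = -6 + 336 = 330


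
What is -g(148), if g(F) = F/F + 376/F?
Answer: -131/37 ≈ -3.5405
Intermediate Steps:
g(F) = 1 + 376/F
-g(148) = -(376 + 148)/148 = -524/148 = -1*131/37 = -131/37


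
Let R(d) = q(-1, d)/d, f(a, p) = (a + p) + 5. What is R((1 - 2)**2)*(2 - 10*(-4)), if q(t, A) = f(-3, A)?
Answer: 126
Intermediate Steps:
f(a, p) = 5 + a + p
q(t, A) = 2 + A (q(t, A) = 5 - 3 + A = 2 + A)
R(d) = (2 + d)/d
R((1 - 2)**2)*(2 - 10*(-4)) = ((2 + (1 - 2)**2)/((1 - 2)**2))*(2 - 10*(-4)) = ((2 + (-1)**2)/((-1)**2))*(2 + 40) = ((2 + 1)/1)*42 = (1*3)*42 = 3*42 = 126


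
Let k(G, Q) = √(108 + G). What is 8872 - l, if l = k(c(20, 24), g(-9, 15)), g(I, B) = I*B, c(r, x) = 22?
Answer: 8872 - √130 ≈ 8860.6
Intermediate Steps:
g(I, B) = B*I
l = √130 (l = √(108 + 22) = √130 ≈ 11.402)
8872 - l = 8872 - √130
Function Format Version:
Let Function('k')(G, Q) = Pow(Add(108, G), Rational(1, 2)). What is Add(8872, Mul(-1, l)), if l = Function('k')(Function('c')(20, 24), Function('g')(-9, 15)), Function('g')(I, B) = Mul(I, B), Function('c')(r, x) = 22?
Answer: Add(8872, Mul(-1, Pow(130, Rational(1, 2)))) ≈ 8860.6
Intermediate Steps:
Function('g')(I, B) = Mul(B, I)
l = Pow(130, Rational(1, 2)) (l = Pow(Add(108, 22), Rational(1, 2)) = Pow(130, Rational(1, 2)) ≈ 11.402)
Add(8872, Mul(-1, l)) = Add(8872, Mul(-1, Pow(130, Rational(1, 2))))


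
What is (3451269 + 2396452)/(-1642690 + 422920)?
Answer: -5847721/1219770 ≈ -4.7941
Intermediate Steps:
(3451269 + 2396452)/(-1642690 + 422920) = 5847721/(-1219770) = 5847721*(-1/1219770) = -5847721/1219770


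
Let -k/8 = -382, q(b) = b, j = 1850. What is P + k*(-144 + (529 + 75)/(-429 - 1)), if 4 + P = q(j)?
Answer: -95139782/215 ≈ -4.4251e+5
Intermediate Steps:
k = 3056 (k = -8*(-382) = 3056)
P = 1846 (P = -4 + 1850 = 1846)
P + k*(-144 + (529 + 75)/(-429 - 1)) = 1846 + 3056*(-144 + (529 + 75)/(-429 - 1)) = 1846 + 3056*(-144 + 604/(-430)) = 1846 + 3056*(-144 + 604*(-1/430)) = 1846 + 3056*(-144 - 302/215) = 1846 + 3056*(-31262/215) = 1846 - 95536672/215 = -95139782/215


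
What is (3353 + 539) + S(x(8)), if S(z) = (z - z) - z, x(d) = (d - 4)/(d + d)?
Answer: 15567/4 ≈ 3891.8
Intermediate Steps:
x(d) = (-4 + d)/(2*d) (x(d) = (-4 + d)/((2*d)) = (-4 + d)*(1/(2*d)) = (-4 + d)/(2*d))
S(z) = -z (S(z) = 0 - z = -z)
(3353 + 539) + S(x(8)) = (3353 + 539) - (-4 + 8)/(2*8) = 3892 - 4/(2*8) = 3892 - 1*¼ = 3892 - ¼ = 15567/4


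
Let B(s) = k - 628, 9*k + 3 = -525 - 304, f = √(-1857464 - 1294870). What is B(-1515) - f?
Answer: -6484/9 - I*√3152334 ≈ -720.44 - 1775.5*I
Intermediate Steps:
f = I*√3152334 (f = √(-3152334) = I*√3152334 ≈ 1775.5*I)
k = -832/9 (k = -⅓ + (-525 - 304)/9 = -⅓ + (⅑)*(-829) = -⅓ - 829/9 = -832/9 ≈ -92.444)
B(s) = -6484/9 (B(s) = -832/9 - 628 = -6484/9)
B(-1515) - f = -6484/9 - I*√3152334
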